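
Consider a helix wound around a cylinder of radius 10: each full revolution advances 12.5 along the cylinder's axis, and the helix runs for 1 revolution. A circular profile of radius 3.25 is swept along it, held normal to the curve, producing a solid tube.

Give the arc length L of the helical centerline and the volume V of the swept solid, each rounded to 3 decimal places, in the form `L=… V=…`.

L=64.063 V=2125.813

2πR = 2π·10 = 62.831853
per-turn = √(62.831853² + 12.5²) = √(3947.8418 + 156.25) = √4104.0918 = 64.063186
L = 1 × 64.063186 = 64.063186
V = π·3.25² × L = 33.183072 × 64.063186 = 2125.813329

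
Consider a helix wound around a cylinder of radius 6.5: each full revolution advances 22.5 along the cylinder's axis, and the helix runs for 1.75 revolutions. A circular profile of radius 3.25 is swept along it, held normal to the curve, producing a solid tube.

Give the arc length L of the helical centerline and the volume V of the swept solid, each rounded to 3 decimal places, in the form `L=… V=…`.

2πR = 2π·6.5 = 40.840704
per-turn = √(40.840704² + 22.5²) = √(1667.9631 + 506.25) = √2174.2131 = 46.628459
L = 1.75 × 46.628459 = 81.599802
V = π·3.25² × L = 33.183072 × 81.599802 = 2707.732151

L=81.600 V=2707.732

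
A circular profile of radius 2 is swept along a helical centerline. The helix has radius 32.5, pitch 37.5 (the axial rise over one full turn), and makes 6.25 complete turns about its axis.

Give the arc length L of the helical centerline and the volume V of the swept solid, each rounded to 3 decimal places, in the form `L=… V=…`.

L=1297.614 V=16306.297

2πR = 2π·32.5 = 204.203522
per-turn = √(204.203522² + 37.5²) = √(41699.0786 + 1406.25) = √43105.3286 = 207.618228
L = 6.25 × 207.618228 = 1297.613925
V = π·2² × L = 12.566371 × 1297.613925 = 16306.297495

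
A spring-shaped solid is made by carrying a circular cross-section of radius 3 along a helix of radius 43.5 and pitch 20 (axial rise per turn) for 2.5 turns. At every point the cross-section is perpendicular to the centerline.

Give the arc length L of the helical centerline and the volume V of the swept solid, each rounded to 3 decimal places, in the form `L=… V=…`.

2πR = 2π·43.5 = 273.318561
per-turn = √(273.318561² + 20²) = √(74703.0357 + 400) = √75103.0357 = 274.049331
L = 2.5 × 274.049331 = 685.123327
V = π·3² × L = 28.274334 × 685.123327 = 19371.405698

L=685.123 V=19371.406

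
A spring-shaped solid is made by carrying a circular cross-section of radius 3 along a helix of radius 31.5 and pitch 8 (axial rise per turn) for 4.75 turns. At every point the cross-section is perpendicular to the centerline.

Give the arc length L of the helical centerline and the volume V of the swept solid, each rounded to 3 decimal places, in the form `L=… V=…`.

L=940.889 V=26603.017

2πR = 2π·31.5 = 197.920337
per-turn = √(197.920337² + 8²) = √(39172.4599 + 64) = √39236.4599 = 198.081952
L = 4.75 × 198.081952 = 940.889274
V = π·3² × L = 28.274334 × 940.889274 = 26603.017477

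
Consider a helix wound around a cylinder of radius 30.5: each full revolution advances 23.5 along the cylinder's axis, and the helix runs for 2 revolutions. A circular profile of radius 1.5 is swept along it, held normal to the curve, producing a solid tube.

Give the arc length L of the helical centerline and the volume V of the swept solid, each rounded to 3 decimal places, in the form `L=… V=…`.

L=386.145 V=2729.500

2πR = 2π·30.5 = 191.637152
per-turn = √(191.637152² + 23.5²) = √(36724.7980 + 552.25) = √37277.0480 = 193.072649
L = 2 × 193.072649 = 386.145299
V = π·1.5² × L = 7.068583 × 386.145299 = 2729.500277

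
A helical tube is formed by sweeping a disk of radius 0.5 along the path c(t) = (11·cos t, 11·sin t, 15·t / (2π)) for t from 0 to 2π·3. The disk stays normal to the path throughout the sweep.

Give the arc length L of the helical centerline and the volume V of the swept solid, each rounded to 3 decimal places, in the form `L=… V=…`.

2πR = 2π·11 = 69.115038
per-turn = √(69.115038² + 15²) = √(4776.8885 + 225) = √5001.8885 = 70.724031
L = 3 × 70.724031 = 212.172092
V = π·0.5² × L = 0.785398 × 212.172092 = 166.639572

L=212.172 V=166.640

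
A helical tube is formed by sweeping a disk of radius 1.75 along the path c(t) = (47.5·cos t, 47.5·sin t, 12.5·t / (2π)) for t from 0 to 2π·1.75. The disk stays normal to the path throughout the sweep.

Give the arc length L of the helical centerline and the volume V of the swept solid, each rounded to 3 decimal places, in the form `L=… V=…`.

2πR = 2π·47.5 = 298.451302
per-turn = √(298.451302² + 12.5²) = √(89073.1797 + 156.25) = √89229.4297 = 298.712955
L = 1.75 × 298.712955 = 522.747672
V = π·1.75² × L = 9.621128 × 522.747672 = 5029.422003

L=522.748 V=5029.422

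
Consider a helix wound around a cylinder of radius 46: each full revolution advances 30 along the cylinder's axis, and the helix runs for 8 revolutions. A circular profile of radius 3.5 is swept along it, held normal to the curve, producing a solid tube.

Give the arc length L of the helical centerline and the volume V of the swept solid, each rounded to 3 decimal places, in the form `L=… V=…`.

2πR = 2π·46 = 289.026524
per-turn = √(289.026524² + 30²) = √(83536.3317 + 900) = √84436.3317 = 290.579304
L = 8 × 290.579304 = 2324.634428
V = π·3.5² × L = 38.484510 × 2324.634428 = 89462.416921

L=2324.634 V=89462.417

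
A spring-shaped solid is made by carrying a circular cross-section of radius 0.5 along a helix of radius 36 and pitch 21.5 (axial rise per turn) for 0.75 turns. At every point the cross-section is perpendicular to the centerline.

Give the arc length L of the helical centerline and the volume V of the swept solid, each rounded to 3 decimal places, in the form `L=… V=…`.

L=170.411 V=133.840

2πR = 2π·36 = 226.194671
per-turn = √(226.194671² + 21.5²) = √(51164.0292 + 462.25) = √51626.2792 = 227.214170
L = 0.75 × 227.214170 = 170.410628
V = π·0.5² × L = 0.785398 × 170.410628 = 133.840194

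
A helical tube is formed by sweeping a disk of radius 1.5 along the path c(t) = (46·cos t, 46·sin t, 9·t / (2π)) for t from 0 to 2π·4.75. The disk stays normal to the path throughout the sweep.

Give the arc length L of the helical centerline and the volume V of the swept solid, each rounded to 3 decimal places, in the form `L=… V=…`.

L=1373.541 V=9708.992

2πR = 2π·46 = 289.026524
per-turn = √(289.026524² + 9²) = √(83536.3317 + 81) = √83617.3317 = 289.166616
L = 4.75 × 289.166616 = 1373.541425
V = π·1.5² × L = 7.068583 × 1373.541425 = 9708.992211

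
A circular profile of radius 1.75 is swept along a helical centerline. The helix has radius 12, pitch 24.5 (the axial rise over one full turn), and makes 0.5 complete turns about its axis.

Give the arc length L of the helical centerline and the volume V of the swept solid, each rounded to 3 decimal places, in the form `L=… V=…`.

L=39.639 V=381.376

2πR = 2π·12 = 75.398224
per-turn = √(75.398224² + 24.5²) = √(5684.8921 + 600.25) = √6285.1421 = 79.278888
L = 0.5 × 79.278888 = 39.639444
V = π·1.75² × L = 9.621128 × 39.639444 = 381.376146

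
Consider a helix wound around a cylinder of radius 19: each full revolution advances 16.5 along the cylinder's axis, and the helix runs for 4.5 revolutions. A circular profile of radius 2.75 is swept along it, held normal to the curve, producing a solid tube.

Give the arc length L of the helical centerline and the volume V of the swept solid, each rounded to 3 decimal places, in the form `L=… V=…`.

L=542.319 V=12884.580

2πR = 2π·19 = 119.380521
per-turn = √(119.380521² + 16.5²) = √(14251.7088 + 272.25) = √14523.9588 = 120.515388
L = 4.5 × 120.515388 = 542.319246
V = π·2.75² × L = 23.758294 × 542.319246 = 12884.580333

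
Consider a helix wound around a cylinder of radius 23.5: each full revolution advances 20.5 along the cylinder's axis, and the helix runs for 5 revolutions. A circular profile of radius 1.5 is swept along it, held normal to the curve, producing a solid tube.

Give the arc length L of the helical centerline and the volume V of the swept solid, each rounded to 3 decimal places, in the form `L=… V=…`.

2πR = 2π·23.5 = 147.654855
per-turn = √(147.654855² + 20.5²) = √(21801.9561 + 420.25) = √22222.2061 = 149.071144
L = 5 × 149.071144 = 745.355722
V = π·1.5² × L = 7.068583 × 745.355722 = 5268.609140

L=745.356 V=5268.609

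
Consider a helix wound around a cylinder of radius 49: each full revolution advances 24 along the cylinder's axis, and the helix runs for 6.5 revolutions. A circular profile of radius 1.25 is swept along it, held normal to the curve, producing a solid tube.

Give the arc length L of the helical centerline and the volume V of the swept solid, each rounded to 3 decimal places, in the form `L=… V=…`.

2πR = 2π·49 = 307.876080
per-turn = √(307.876080² + 24²) = √(94787.6807 + 576) = √95363.6807 = 308.810105
L = 6.5 × 308.810105 = 2007.265680
V = π·1.25² × L = 4.908739 × 2007.265680 = 9853.142363

L=2007.266 V=9853.142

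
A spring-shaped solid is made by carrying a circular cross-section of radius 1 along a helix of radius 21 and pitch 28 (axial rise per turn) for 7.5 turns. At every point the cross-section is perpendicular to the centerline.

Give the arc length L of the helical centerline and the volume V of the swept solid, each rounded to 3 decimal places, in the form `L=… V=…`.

L=1011.638 V=3178.155

2πR = 2π·21 = 131.946891
per-turn = √(131.946891² + 28²) = √(17409.9822 + 784) = √18193.9822 = 134.885070
L = 7.5 × 134.885070 = 1011.638027
V = π·1² × L = 3.141593 × 1011.638027 = 3178.154592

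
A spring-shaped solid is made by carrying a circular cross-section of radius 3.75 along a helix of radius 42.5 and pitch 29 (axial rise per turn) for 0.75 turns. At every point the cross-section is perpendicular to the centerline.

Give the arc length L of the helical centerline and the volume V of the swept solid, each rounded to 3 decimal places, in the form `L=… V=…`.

L=201.454 V=8899.969

2πR = 2π·42.5 = 267.035376
per-turn = √(267.035376² + 29²) = √(71307.8918 + 841) = √72148.8918 = 268.605457
L = 0.75 × 268.605457 = 201.454093
V = π·3.75² × L = 44.178647 × 201.454093 = 8899.969205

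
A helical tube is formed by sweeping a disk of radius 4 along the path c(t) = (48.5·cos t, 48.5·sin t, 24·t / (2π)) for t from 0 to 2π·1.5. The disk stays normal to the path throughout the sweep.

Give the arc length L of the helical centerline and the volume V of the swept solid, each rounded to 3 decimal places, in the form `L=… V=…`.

L=458.517 V=23047.587

2πR = 2π·48.5 = 304.734487
per-turn = √(304.734487² + 24²) = √(92863.1078 + 576) = √93439.1078 = 305.678111
L = 1.5 × 305.678111 = 458.517167
V = π·4² × L = 50.265482 × 458.517167 = 23047.586622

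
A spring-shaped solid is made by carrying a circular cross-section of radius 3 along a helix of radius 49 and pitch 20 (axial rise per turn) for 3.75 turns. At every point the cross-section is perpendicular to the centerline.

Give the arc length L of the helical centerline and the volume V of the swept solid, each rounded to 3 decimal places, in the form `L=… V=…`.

L=1156.969 V=32712.522

2πR = 2π·49 = 307.876080
per-turn = √(307.876080² + 20²) = √(94787.6807 + 400) = √95187.6807 = 308.525008
L = 3.75 × 308.525008 = 1156.968781
V = π·3² × L = 28.274334 × 1156.968781 = 32712.521595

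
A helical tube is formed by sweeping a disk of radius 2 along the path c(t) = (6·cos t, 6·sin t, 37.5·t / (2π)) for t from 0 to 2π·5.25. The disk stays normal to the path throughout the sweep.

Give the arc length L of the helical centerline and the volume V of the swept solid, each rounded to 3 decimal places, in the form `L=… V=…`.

L=279.163 V=3508.071

2πR = 2π·6 = 37.699112
per-turn = √(37.699112² + 37.5²) = √(1421.2230 + 1406.25) = √2827.4730 = 53.173988
L = 5.25 × 53.173988 = 279.163439
V = π·2² × L = 12.566371 × 279.163439 = 3508.071232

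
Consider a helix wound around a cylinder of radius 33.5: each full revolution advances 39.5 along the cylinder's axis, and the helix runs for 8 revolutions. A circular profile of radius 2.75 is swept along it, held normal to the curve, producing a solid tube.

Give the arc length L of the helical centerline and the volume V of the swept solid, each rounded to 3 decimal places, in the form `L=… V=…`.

2πR = 2π·33.5 = 210.486708
per-turn = √(210.486708² + 39.5²) = √(44304.6542 + 1560.25) = √45864.9042 = 214.160931
L = 8 × 214.160931 = 1713.287444
V = π·2.75² × L = 23.758294 × 1713.287444 = 40704.787561

L=1713.287 V=40704.788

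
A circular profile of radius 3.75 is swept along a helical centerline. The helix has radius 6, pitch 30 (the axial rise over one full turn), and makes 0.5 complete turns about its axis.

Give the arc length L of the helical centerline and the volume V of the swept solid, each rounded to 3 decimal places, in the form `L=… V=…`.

L=24.090 V=1064.243

2πR = 2π·6 = 37.699112
per-turn = √(37.699112² + 30²) = √(1421.2230 + 900) = √2321.2230 = 48.179073
L = 0.5 × 48.179073 = 24.089536
V = π·3.75² × L = 44.178647 × 24.089536 = 1064.243112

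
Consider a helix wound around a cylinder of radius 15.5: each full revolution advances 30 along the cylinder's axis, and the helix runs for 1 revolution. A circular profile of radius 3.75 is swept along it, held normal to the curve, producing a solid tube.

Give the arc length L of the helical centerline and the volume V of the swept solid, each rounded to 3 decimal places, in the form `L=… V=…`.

L=101.905 V=4502.038

2πR = 2π·15.5 = 97.389372
per-turn = √(97.389372² + 30²) = √(9484.6898 + 900) = √10384.6898 = 101.905298
L = 1 × 101.905298 = 101.905298
V = π·3.75² × L = 44.178647 × 101.905298 = 4502.038171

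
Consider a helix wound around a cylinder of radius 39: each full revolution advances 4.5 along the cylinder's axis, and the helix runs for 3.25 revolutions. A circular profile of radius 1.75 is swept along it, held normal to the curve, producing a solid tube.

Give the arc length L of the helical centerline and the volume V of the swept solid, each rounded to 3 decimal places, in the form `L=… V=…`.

L=796.528 V=7663.498

2πR = 2π·39 = 245.044227
per-turn = √(245.044227² + 4.5²) = √(60046.6732 + 20.25) = √60066.9232 = 245.085543
L = 3.25 × 245.085543 = 796.528013
V = π·1.75² × L = 9.621128 × 796.528013 = 7663.497575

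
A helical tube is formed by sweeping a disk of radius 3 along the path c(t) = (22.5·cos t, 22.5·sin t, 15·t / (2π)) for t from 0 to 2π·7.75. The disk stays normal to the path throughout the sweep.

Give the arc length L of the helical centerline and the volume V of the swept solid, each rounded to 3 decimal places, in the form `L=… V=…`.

2πR = 2π·22.5 = 141.371669
per-turn = √(141.371669² + 15²) = √(19985.9489 + 225) = √20210.9489 = 142.165217
L = 7.75 × 142.165217 = 1101.780431
V = π·3² × L = 28.274334 × 1101.780431 = 31152.107783

L=1101.780 V=31152.108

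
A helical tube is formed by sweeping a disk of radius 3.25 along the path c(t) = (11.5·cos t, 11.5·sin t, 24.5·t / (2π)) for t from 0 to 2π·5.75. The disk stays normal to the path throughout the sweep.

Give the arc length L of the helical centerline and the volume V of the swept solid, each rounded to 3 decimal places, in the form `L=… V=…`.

2πR = 2π·11.5 = 72.256631
per-turn = √(72.256631² + 24.5²) = √(5221.0207 + 600.25) = √5821.2707 = 76.297252
L = 5.75 × 76.297252 = 438.709201
V = π·3.25² × L = 33.183072 × 438.709201 = 14557.719196

L=438.709 V=14557.719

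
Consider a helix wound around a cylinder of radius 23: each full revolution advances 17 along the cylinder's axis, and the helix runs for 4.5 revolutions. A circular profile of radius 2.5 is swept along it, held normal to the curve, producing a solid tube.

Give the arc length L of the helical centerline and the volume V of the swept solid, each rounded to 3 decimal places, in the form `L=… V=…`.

2πR = 2π·23 = 144.513262
per-turn = √(144.513262² + 17²) = √(20884.0829 + 289) = √21173.0829 = 145.509735
L = 4.5 × 145.509735 = 654.793806
V = π·2.5² × L = 19.634954 × 654.793806 = 12856.846325

L=654.794 V=12856.846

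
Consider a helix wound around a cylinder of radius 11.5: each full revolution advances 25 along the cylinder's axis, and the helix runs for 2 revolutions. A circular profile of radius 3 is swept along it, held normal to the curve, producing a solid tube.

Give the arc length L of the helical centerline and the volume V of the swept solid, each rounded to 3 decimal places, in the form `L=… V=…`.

L=152.919 V=4323.670

2πR = 2π·11.5 = 72.256631
per-turn = √(72.256631² + 25²) = √(5221.0207 + 625) = √5846.0207 = 76.459275
L = 2 × 76.459275 = 152.918550
V = π·3² × L = 28.274334 × 152.918550 = 4323.670138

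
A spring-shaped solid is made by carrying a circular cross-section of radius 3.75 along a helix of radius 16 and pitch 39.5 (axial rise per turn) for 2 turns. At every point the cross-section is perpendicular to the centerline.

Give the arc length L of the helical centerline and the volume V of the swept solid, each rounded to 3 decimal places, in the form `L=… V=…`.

L=216.025 V=9543.702

2πR = 2π·16 = 100.530965
per-turn = √(100.530965² + 39.5²) = √(10106.4749 + 1560.25) = √11666.7249 = 108.012615
L = 2 × 108.012615 = 216.025229
V = π·3.75² × L = 44.178647 × 216.025229 = 9543.702275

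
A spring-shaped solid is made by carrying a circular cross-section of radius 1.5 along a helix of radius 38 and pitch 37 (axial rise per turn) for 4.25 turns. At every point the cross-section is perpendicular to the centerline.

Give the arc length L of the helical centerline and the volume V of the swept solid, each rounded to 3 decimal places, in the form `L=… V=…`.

L=1026.846 V=7258.349

2πR = 2π·38 = 238.761042
per-turn = √(238.761042² + 37²) = √(57006.8350 + 1369) = √58375.8350 = 241.610917
L = 4.25 × 241.610917 = 1026.846396
V = π·1.5² × L = 7.068583 × 1026.846396 = 7258.349458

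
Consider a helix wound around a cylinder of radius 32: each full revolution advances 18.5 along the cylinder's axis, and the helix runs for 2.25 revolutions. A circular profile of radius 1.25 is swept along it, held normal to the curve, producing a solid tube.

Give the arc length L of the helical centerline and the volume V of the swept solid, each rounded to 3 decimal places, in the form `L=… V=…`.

L=454.300 V=2230.041

2πR = 2π·32 = 201.061930
per-turn = √(201.061930² + 18.5²) = √(40425.8996 + 342.25) = √40768.1496 = 201.911242
L = 2.25 × 201.911242 = 454.300294
V = π·1.25² × L = 4.908739 × 454.300294 = 2230.041355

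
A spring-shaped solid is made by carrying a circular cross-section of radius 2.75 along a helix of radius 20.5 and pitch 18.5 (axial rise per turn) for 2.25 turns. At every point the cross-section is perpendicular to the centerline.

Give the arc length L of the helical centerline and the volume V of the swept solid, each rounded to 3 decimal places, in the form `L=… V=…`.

L=292.786 V=6956.094

2πR = 2π·20.5 = 128.805299
per-turn = √(128.805299² + 18.5²) = √(16590.8050 + 342.25) = √16933.0550 = 130.127073
L = 2.25 × 130.127073 = 292.785913
V = π·2.75² × L = 23.758294 × 292.785913 = 6956.093933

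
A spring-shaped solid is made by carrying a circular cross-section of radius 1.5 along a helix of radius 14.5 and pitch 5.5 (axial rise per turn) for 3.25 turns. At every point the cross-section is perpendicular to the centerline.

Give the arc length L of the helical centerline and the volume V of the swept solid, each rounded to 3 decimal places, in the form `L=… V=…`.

2πR = 2π·14.5 = 91.106187
per-turn = √(91.106187² + 5.5²) = √(8300.3373 + 30.25) = √8330.5873 = 91.272051
L = 3.25 × 91.272051 = 296.634166
V = π·1.5² × L = 7.068583 × 296.634166 = 2096.783362

L=296.634 V=2096.783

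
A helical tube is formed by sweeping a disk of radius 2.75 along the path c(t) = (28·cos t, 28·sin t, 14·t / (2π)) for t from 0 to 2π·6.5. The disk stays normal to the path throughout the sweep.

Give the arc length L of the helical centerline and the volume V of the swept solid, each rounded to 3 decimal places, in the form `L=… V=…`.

2πR = 2π·28 = 175.929189
per-turn = √(175.929189² + 14²) = √(30951.0794 + 196) = √31147.0794 = 176.485352
L = 6.5 × 176.485352 = 1147.154787
V = π·2.75² × L = 23.758294 × 1147.154787 = 27254.441195

L=1147.155 V=27254.441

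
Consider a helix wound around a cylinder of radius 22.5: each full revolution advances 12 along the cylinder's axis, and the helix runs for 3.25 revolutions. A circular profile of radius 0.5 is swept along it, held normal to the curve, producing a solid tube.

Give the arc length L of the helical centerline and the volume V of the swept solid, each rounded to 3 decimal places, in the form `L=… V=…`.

L=461.110 V=362.155

2πR = 2π·22.5 = 141.371669
per-turn = √(141.371669² + 12²) = √(19985.9489 + 144) = √20129.9489 = 141.880051
L = 3.25 × 141.880051 = 461.110166
V = π·0.5² × L = 0.785398 × 461.110166 = 362.155078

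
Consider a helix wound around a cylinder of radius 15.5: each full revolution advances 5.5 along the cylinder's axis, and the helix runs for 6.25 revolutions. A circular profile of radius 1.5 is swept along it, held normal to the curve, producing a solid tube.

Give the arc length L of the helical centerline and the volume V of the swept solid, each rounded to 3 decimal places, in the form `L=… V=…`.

L=609.653 V=4309.386

2πR = 2π·15.5 = 97.389372
per-turn = √(97.389372² + 5.5²) = √(9484.6898 + 30.25) = √9514.9398 = 97.544553
L = 6.25 × 97.544553 = 609.653457
V = π·1.5² × L = 7.068583 × 609.653457 = 4309.386346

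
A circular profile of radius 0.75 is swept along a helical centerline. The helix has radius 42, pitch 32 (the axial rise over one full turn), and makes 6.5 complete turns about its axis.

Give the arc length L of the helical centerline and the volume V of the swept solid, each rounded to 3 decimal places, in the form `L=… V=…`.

L=1727.875 V=3053.407

2πR = 2π·42 = 263.893783
per-turn = √(263.893783² + 32²) = √(69639.9287 + 1024) = √70663.9287 = 265.826877
L = 6.5 × 265.826877 = 1727.874702
V = π·0.75² × L = 1.767146 × 1727.874702 = 3053.406639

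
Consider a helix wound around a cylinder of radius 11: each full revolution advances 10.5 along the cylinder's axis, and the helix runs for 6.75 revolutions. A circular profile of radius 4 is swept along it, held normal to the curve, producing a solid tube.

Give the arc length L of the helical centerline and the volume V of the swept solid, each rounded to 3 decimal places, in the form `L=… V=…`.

L=471.879 V=23719.250

2πR = 2π·11 = 69.115038
per-turn = √(69.115038² + 10.5²) = √(4776.8885 + 110.25) = √4887.1385 = 69.908072
L = 6.75 × 69.908072 = 471.879486
V = π·4² × L = 50.265482 × 471.879486 = 23719.250024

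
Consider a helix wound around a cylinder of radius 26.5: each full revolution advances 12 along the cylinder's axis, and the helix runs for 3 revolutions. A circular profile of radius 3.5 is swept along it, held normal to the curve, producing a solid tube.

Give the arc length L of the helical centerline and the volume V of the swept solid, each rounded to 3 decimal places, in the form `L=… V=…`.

L=500.809 V=19273.382

2πR = 2π·26.5 = 166.504411
per-turn = √(166.504411² + 12²) = √(27723.7188 + 144) = √27867.7188 = 166.936272
L = 3 × 166.936272 = 500.808815
V = π·3.5² × L = 38.484510 × 500.808815 = 19273.381840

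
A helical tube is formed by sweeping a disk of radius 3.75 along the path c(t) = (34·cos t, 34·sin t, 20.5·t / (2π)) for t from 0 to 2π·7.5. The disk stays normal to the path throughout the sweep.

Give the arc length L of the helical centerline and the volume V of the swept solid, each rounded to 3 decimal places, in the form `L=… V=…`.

2πR = 2π·34 = 213.628300
per-turn = √(213.628300² + 20.5²) = √(45637.0508 + 420.25) = √46057.3008 = 214.609647
L = 7.5 × 214.609647 = 1609.572355
V = π·3.75² × L = 44.178647 × 1609.572355 = 71108.728412

L=1609.572 V=71108.728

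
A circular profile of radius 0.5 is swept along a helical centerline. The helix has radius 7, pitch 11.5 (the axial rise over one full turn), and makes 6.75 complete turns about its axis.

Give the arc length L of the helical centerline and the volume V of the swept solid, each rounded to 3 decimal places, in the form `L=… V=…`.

L=306.861 V=241.008

2πR = 2π·7 = 43.982297
per-turn = √(43.982297² + 11.5²) = √(1934.4425 + 132.25) = √2066.6925 = 45.460889
L = 6.75 × 45.460889 = 306.861003
V = π·0.5² × L = 0.785398 × 306.861003 = 241.008068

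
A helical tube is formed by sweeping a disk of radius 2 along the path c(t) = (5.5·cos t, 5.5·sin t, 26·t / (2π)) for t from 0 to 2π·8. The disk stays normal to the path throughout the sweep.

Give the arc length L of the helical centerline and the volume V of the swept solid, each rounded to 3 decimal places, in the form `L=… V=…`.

L=345.969 V=4347.569

2πR = 2π·5.5 = 34.557519
per-turn = √(34.557519² + 26²) = √(1194.2221 + 676) = √1870.2221 = 43.246065
L = 8 × 43.246065 = 345.968519
V = π·2² × L = 12.566371 × 345.968519 = 4347.568637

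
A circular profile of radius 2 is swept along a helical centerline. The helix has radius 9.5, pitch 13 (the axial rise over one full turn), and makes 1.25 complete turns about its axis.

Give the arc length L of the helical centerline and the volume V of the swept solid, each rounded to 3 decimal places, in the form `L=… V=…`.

2πR = 2π·9.5 = 59.690260
per-turn = √(59.690260² + 13²) = √(3562.9272 + 169) = √3731.9272 = 61.089501
L = 1.25 × 61.089501 = 76.361877
V = π·2² × L = 12.566371 × 76.361877 = 959.591645

L=76.362 V=959.592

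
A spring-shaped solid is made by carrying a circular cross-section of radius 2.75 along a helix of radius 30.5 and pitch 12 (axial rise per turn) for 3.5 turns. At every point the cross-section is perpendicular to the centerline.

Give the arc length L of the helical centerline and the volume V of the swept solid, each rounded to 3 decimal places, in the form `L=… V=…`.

L=672.044 V=15966.613

2πR = 2π·30.5 = 191.637152
per-turn = √(191.637152² + 12²) = √(36724.7980 + 144) = √36868.7980 = 192.012494
L = 3.5 × 192.012494 = 672.043730
V = π·2.75² × L = 23.758294 × 672.043730 = 15966.612819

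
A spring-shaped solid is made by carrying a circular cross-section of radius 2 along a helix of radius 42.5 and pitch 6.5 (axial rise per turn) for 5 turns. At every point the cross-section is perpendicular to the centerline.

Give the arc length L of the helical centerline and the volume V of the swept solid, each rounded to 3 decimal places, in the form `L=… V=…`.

L=1335.572 V=16783.297

2πR = 2π·42.5 = 267.035376
per-turn = √(267.035376² + 6.5²) = √(71307.8918 + 42.25) = √71350.1418 = 267.114473
L = 5 × 267.114473 = 1335.572366
V = π·2² × L = 12.566371 × 1335.572366 = 16783.297334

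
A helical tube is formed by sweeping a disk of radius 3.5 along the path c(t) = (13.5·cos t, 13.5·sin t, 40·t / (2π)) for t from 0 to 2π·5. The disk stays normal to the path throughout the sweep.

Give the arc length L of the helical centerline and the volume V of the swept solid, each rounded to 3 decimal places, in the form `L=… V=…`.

2πR = 2π·13.5 = 84.823002
per-turn = √(84.823002² + 40²) = √(7194.9416 + 1600) = √8794.9416 = 93.781350
L = 5 × 93.781350 = 468.906750
V = π·3.5² × L = 38.484510 × 468.906750 = 18045.646513

L=468.907 V=18045.647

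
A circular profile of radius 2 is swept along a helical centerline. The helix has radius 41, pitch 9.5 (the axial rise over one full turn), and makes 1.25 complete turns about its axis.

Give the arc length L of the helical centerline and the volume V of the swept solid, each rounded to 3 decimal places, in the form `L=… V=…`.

2πR = 2π·41 = 257.610598
per-turn = √(257.610598² + 9.5²) = √(66363.2200 + 90.25) = √66453.4700 = 257.785706
L = 1.25 × 257.785706 = 322.232132
V = π·2² × L = 12.566371 × 322.232132 = 4049.288394

L=322.232 V=4049.288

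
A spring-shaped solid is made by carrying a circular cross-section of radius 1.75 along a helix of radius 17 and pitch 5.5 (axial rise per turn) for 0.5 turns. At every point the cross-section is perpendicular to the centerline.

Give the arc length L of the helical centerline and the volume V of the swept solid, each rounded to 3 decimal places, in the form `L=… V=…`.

2πR = 2π·17 = 106.814150
per-turn = √(106.814150² + 5.5²) = √(11409.2627 + 30.25) = √11439.5127 = 106.955658
L = 0.5 × 106.955658 = 53.477829
V = π·1.75² × L = 9.621128 × 53.477829 = 514.517009

L=53.478 V=514.517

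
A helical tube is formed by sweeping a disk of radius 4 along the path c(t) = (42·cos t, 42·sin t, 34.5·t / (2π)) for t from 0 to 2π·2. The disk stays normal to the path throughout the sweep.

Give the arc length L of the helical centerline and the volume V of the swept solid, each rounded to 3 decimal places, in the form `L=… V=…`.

L=532.279 V=26755.250

2πR = 2π·42 = 263.893783
per-turn = √(263.893783² + 34.5²) = √(69639.9287 + 1190.25) = √70830.1787 = 266.139397
L = 2 × 266.139397 = 532.278794
V = π·4² × L = 50.265482 × 532.278794 = 26755.250386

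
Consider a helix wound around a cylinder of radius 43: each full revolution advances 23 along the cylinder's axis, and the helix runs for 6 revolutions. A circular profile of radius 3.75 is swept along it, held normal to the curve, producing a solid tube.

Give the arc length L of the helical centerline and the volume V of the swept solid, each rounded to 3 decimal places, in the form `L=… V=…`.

2πR = 2π·43 = 270.176968
per-turn = √(270.176968² + 23²) = √(72995.5942 + 529) = √73524.5942 = 271.154189
L = 6 × 271.154189 = 1626.925133
V = π·3.75² × L = 44.178647 × 1626.925133 = 71875.350658

L=1626.925 V=71875.351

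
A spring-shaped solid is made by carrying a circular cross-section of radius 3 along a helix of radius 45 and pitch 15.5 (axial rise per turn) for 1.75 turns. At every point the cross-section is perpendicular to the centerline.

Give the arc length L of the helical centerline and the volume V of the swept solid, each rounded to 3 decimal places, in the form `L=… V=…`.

L=495.544 V=14011.170

2πR = 2π·45 = 282.743339
per-turn = √(282.743339² + 15.5²) = √(79943.7956 + 240.25) = √80184.0456 = 283.167875
L = 1.75 × 283.167875 = 495.543782
V = π·3² × L = 28.274334 × 495.543782 = 14011.170343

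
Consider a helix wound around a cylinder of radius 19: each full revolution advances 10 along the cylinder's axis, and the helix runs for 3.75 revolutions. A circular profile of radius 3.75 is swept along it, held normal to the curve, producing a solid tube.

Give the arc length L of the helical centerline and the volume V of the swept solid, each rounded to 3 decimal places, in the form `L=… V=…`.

2πR = 2π·19 = 119.380521
per-turn = √(119.380521² + 10²) = √(14251.7088 + 100) = √14351.7088 = 119.798618
L = 3.75 × 119.798618 = 449.244816
V = π·3.75² × L = 44.178647 × 449.244816 = 19847.027987

L=449.245 V=19847.028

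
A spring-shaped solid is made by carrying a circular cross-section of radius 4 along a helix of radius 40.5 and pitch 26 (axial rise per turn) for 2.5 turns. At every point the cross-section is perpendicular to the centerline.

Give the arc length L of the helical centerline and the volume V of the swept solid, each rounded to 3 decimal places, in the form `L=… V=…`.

L=639.485 V=32143.998

2πR = 2π·40.5 = 254.469005
per-turn = √(254.469005² + 26²) = √(64754.4745 + 676) = √65430.4745 = 255.793812
L = 2.5 × 255.793812 = 639.484531
V = π·4² × L = 50.265482 × 639.484531 = 32143.998478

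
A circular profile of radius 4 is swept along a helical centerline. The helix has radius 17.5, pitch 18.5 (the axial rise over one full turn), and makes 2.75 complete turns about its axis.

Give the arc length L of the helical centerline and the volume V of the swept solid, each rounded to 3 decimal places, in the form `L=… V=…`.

2πR = 2π·17.5 = 109.955743
per-turn = √(109.955743² + 18.5²) = √(12090.2654 + 342.25) = √12432.5154 = 111.501190
L = 2.75 × 111.501190 = 306.628273
V = π·4² × L = 50.265482 × 306.628273 = 15412.818065

L=306.628 V=15412.818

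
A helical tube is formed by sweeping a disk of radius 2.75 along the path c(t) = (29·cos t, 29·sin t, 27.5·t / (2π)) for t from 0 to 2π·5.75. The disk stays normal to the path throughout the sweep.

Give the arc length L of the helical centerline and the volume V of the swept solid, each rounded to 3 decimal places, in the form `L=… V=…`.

L=1059.586 V=25173.963

2πR = 2π·29 = 182.212374
per-turn = √(182.212374² + 27.5²) = √(33201.3492 + 756.25) = √33957.5992 = 184.275878
L = 5.75 × 184.275878 = 1059.586298
V = π·2.75² × L = 23.758294 × 1059.586298 = 25173.963265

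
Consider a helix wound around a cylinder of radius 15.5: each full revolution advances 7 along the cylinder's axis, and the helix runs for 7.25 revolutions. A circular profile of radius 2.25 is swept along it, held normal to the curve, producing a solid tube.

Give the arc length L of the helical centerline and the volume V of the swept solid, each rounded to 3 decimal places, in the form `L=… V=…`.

2πR = 2π·15.5 = 97.389372
per-turn = √(97.389372² + 7²) = √(9484.6898 + 49) = √9533.6898 = 97.640616
L = 7.25 × 97.640616 = 707.894464
V = π·2.25² × L = 15.904313 × 707.894464 = 11258.574985

L=707.894 V=11258.575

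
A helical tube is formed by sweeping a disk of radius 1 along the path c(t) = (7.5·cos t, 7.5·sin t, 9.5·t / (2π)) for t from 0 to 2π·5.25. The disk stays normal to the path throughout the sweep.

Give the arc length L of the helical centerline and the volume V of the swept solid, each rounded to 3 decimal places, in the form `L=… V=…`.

L=252.378 V=792.868

2πR = 2π·7.5 = 47.123890
per-turn = √(47.123890² + 9.5²) = √(2220.6610 + 90.25) = √2310.9110 = 48.071936
L = 5.25 × 48.071936 = 252.377662
V = π·1² × L = 3.141593 × 252.377662 = 792.867808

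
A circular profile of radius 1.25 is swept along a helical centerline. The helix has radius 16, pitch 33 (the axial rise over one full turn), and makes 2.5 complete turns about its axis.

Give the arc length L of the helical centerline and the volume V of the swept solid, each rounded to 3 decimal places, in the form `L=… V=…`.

L=264.522 V=1298.468

2πR = 2π·16 = 100.530965
per-turn = √(100.530965² + 33²) = √(10106.4749 + 1089) = √11195.4749 = 105.808671
L = 2.5 × 105.808671 = 264.521678
V = π·1.25² × L = 4.908739 × 264.521678 = 1298.467751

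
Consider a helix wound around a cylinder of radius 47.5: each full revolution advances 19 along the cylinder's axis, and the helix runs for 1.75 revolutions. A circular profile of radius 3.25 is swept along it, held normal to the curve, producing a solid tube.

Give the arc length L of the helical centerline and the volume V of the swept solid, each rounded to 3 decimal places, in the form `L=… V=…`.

L=523.347 V=17366.264

2πR = 2π·47.5 = 298.451302
per-turn = √(298.451302² + 19²) = √(89073.1797 + 361) = √89434.1797 = 299.055479
L = 1.75 × 299.055479 = 523.347089
V = π·3.25² × L = 33.183072 × 523.347089 = 17366.264341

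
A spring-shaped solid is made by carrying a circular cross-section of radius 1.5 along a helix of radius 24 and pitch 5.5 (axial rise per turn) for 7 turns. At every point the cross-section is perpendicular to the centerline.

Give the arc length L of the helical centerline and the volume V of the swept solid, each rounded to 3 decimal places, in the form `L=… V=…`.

L=1056.277 V=7466.382

2πR = 2π·24 = 150.796447
per-turn = √(150.796447² + 5.5²) = √(22739.5685 + 30.25) = √22769.8185 = 150.896715
L = 7 × 150.896715 = 1056.277004
V = π·1.5² × L = 7.068583 × 1056.277004 = 7466.382168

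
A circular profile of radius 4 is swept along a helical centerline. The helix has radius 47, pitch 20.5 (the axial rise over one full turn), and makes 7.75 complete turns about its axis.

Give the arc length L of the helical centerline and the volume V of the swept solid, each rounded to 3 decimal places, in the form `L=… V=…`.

L=2294.158 V=115316.962

2πR = 2π·47 = 295.309709
per-turn = √(295.309709² + 20.5²) = √(87207.8245 + 420.25) = √87628.0745 = 296.020395
L = 7.75 × 296.020395 = 2294.158064
V = π·4² × L = 50.265482 × 2294.158064 = 115316.961935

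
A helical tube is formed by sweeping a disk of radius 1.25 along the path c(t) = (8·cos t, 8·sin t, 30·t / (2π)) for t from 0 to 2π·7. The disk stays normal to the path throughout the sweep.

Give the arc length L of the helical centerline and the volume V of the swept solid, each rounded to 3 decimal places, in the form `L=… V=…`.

2πR = 2π·8 = 50.265482
per-turn = √(50.265482² + 30²) = √(2526.6187 + 900) = √3426.6187 = 58.537328
L = 7 × 58.537328 = 409.761293
V = π·1.25² × L = 4.908739 × 409.761293 = 2011.411046

L=409.761 V=2011.411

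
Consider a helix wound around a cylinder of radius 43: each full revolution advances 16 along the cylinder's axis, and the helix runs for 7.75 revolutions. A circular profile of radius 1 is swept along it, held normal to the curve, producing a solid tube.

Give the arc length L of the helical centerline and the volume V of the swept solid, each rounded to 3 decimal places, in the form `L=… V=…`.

2πR = 2π·43 = 270.176968
per-turn = √(270.176968² + 16²) = √(72995.5942 + 256) = √73251.5942 = 270.650317
L = 7.75 × 270.650317 = 2097.539958
V = π·1² × L = 3.141593 × 2097.539958 = 6589.616121

L=2097.540 V=6589.616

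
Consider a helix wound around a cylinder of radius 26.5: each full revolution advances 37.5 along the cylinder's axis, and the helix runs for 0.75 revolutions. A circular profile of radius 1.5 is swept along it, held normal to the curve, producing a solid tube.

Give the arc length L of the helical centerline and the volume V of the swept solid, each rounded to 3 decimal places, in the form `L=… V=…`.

2πR = 2π·26.5 = 166.504411
per-turn = √(166.504411² + 37.5²) = √(27723.7188 + 1406.25) = √29129.9688 = 170.675038
L = 0.75 × 170.675038 = 128.006279
V = π·1.5² × L = 7.068583 × 128.006279 = 904.823067

L=128.006 V=904.823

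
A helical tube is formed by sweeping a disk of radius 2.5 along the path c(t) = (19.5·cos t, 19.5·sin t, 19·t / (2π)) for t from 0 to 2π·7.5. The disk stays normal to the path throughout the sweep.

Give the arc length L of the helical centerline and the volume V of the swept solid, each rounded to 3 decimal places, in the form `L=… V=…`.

L=929.899 V=18258.529

2πR = 2π·19.5 = 122.522113
per-turn = √(122.522113² + 19²) = √(15011.6683 + 361) = √15372.6683 = 123.986565
L = 7.5 × 123.986565 = 929.899237
V = π·2.5² × L = 19.634954 × 929.899237 = 18258.528828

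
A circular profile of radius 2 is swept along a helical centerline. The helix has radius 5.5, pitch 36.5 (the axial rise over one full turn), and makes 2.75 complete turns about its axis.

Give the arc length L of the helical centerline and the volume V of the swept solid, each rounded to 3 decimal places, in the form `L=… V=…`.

2πR = 2π·5.5 = 34.557519
per-turn = √(34.557519² + 36.5²) = √(1194.2221 + 1332.25) = √2526.4721 = 50.264024
L = 2.75 × 50.264024 = 138.226067
V = π·2² × L = 12.566371 × 138.226067 = 1736.999982

L=138.226 V=1737.000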